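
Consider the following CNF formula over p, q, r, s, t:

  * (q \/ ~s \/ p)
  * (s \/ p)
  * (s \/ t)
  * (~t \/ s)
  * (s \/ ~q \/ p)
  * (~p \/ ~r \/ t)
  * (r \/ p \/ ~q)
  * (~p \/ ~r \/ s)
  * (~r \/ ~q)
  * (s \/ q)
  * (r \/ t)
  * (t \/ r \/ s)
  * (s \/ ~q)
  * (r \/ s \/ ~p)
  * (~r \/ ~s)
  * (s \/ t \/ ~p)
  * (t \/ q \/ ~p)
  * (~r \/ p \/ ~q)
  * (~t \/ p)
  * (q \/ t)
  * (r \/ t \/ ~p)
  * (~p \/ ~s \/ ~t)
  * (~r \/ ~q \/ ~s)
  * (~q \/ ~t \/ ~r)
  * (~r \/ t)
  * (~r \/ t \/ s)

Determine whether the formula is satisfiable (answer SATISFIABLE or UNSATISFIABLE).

UNSATISFIABLE

s = True:
  propagation gives r=False, t=True, p=True; an empty clause results — contradiction.
s = False:
  propagation gives p=True, t=True; an empty clause results — contradiction.
Every branch closes, so no satisfying assignment exists.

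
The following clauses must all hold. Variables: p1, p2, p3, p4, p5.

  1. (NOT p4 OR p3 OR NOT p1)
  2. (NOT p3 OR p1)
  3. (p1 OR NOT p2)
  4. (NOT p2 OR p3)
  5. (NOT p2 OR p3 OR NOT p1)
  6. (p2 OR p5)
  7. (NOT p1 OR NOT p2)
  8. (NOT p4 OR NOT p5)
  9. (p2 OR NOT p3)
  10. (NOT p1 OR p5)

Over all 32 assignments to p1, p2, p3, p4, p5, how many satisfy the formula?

Satisfying assignments:
  p1=0 p2=0 p3=0 p4=0 p5=1
  p1=1 p2=0 p3=0 p4=0 p5=1
That's 2 in total.

2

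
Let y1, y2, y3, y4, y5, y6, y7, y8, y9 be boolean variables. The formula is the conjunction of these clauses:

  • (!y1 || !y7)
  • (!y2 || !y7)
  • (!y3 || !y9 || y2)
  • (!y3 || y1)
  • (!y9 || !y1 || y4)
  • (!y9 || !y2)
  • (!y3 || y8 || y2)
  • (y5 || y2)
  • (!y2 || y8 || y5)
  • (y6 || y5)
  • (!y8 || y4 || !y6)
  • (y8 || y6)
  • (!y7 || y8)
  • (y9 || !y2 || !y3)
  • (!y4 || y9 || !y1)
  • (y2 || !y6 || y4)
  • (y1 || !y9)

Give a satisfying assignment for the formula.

y1 = 0, y2 = 1, y3 = 0, y4 = 1, y5 = 1, y6 = 0, y7 = 0, y8 = 1, y9 = 0

Check each clause:
  1. (!y7 || !y1) — !y7 is true.
  2. (!y2 || !y7) — !y7 is true.
  3. (!y9 || y2 || !y3) — y2 is true.
  4. (y1 || !y3) — !y3 is true.
  5. (!y9 || !y1 || y4) — y4 is true.
  6. (!y9 || !y2) — !y9 is true.
  7. (y8 || !y3 || y2) — y8 is true.
  8. (y5 || y2) — y2 is true.
  9. (y8 || !y2 || y5) — y8 is true.
  10. (y6 || y5) — y5 is true.
  11. (y4 || !y8 || !y6) — !y6 is true.
  12. (y6 || y8) — y8 is true.
  13. (y8 || !y7) — y8 is true.
  14. (!y2 || y9 || !y3) — !y3 is true.
  15. (!y1 || !y4 || y9) — !y1 is true.
  16. (y4 || !y6 || y2) — y2 is true.
  17. (y1 || !y9) — !y9 is true.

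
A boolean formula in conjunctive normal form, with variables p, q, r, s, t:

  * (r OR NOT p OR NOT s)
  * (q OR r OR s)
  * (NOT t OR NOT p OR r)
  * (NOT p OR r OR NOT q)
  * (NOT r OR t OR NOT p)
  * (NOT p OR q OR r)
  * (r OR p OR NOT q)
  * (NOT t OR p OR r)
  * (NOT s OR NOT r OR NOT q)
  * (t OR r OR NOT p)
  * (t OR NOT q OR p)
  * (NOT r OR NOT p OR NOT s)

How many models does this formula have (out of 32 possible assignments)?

8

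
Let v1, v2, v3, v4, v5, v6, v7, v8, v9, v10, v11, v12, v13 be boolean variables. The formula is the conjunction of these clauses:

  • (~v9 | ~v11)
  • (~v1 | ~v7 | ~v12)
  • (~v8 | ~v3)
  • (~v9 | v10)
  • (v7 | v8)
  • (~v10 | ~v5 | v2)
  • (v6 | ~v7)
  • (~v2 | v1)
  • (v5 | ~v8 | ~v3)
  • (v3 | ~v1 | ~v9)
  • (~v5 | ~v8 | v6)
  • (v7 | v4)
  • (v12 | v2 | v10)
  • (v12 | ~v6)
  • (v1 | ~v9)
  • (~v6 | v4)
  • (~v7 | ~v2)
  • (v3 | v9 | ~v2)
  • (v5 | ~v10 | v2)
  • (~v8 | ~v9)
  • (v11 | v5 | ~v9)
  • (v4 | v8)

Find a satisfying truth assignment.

v4 occurs only positively in the remaining clauses — set v4 = True.
Try v1 = True.
Branch on v2: take v2 = False.
Branch on v3: take v3 = False.
  then v9 is forced to False.
For the remaining variables, v5 = False, v6 = False, v7 = False, v8 = True, v10 = False, v11 = False, v12 = True, v13 = False works.
Every clause has at least one true literal under this assignment.

v1=True  v2=False  v3=False  v4=True  v5=False  v6=False  v7=False  v8=True  v9=False  v10=False  v11=False  v12=True  v13=False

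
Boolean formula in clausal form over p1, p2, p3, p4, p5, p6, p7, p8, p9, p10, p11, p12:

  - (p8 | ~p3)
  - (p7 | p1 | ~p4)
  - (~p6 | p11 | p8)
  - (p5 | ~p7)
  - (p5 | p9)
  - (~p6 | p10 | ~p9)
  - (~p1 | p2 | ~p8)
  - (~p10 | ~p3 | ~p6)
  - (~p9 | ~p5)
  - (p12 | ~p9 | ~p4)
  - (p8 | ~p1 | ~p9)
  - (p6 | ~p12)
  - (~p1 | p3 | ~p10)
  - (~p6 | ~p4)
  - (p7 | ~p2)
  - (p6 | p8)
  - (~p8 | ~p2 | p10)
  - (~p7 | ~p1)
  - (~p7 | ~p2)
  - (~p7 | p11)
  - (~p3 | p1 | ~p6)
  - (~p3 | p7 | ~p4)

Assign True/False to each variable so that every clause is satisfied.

p1=False  p2=False  p3=False  p4=False  p5=True  p6=True  p7=False  p8=True  p9=False  p10=False  p11=False  p12=True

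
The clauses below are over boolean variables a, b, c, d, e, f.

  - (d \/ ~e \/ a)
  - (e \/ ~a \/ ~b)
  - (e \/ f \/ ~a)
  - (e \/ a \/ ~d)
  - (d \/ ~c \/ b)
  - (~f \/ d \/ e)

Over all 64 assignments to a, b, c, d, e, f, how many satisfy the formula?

Split on e, then a.
  e=1, a=1: f free; 7 ways for (b,c,d) × 2^1 = 14.
  e=1, a=0: forces d=1; b, c, f free → 2^3 = 8.
  e=0, a=1: remaining (b,c,d,f) ∈ {(0,0,1,1); (0,1,1,1)} — 2.
  e=0, a=0: remaining (b,c,d,f) ∈ {(0,0,0,0); (1,0,0,0); (1,1,0,0)} — 3.
Total: 14 + 8 + 2 + 3 = 27.

27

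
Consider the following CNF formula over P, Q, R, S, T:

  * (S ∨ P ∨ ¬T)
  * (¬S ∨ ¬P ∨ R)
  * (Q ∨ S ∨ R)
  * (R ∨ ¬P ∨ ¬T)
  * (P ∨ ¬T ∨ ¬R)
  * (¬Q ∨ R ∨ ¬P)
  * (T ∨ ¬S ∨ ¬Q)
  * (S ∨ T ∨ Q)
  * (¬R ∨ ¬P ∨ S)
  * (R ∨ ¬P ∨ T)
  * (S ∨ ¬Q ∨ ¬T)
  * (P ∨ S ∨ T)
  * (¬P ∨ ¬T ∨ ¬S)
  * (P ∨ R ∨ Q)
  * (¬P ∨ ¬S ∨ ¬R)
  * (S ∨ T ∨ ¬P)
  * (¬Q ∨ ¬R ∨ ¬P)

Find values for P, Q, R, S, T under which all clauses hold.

P = 0, Q = 1, R = 0, S = 1, T = 1

Set P = False and propagate.
Set Q = True and propagate.
For the remaining variables, R = False, S = True, T = True works.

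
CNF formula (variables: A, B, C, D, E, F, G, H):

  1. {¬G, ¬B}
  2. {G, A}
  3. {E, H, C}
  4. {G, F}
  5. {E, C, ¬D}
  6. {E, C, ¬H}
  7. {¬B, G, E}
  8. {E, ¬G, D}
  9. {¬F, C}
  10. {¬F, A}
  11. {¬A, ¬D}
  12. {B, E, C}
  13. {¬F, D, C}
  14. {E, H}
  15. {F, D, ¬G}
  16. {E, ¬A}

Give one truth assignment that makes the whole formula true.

A = False  B = False  C = True  D = True  E = True  F = False  G = True  H = True

C occurs only positively in the remaining clauses — set C = True.
E occurs only positively in the remaining clauses — set E = True.
Set A = False and propagate.
  then G is forced to True.
  then B is forced to False.
  then F is forced to False.
  then D is forced to True.
H is now unconstrained; take H = True.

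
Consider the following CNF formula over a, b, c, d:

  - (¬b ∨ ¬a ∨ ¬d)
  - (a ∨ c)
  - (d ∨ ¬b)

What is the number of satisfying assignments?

7

The models are:
  a=F b=F c=T d=F
  a=F b=F c=T d=T
  a=F b=T c=T d=T
  a=T b=F c=F d=F
  a=T b=F c=F d=T
  a=T b=F c=T d=F
  a=T b=F c=T d=T
That's 7 in total.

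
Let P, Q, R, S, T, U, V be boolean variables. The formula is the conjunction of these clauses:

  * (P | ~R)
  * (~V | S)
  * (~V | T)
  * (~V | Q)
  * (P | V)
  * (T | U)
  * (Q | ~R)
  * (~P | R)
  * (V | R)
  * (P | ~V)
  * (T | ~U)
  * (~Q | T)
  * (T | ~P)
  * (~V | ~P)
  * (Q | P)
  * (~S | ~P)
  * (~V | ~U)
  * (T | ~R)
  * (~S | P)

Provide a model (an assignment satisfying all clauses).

P = T, Q = T, R = T, S = F, T = T, U = T, V = F

Check each clause:
  1. (P | ~R) — P is true.
  2. (~V | S) — ~V is true.
  3. (~V | T) — ~V is true.
  4. (Q | ~V) — ~V is true.
  5. (V | P) — P is true.
  6. (T | U) — T is true.
  7. (Q | ~R) — Q is true.
  8. (~P | R) — R is true.
  9. (V | R) — R is true.
  10. (P | ~V) — P is true.
  11. (~U | T) — T is true.
  12. (T | ~Q) — T is true.
  13. (T | ~P) — T is true.
  14. (~V | ~P) — ~V is true.
  15. (P | Q) — P is true.
  16. (~P | ~S) — ~S is true.
  17. (~V | ~U) — ~V is true.
  18. (T | ~R) — T is true.
  19. (P | ~S) — P is true.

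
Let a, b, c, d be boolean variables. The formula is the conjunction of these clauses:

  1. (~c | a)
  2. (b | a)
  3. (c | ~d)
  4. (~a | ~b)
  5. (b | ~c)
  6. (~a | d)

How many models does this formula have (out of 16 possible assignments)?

1

Satisfying assignments:
  a=F b=T c=F d=F
Count: 1.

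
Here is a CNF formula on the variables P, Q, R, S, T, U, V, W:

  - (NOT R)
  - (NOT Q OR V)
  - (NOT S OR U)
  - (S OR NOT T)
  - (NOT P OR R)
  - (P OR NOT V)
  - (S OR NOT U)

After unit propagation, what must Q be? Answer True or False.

False

Unit clause (NOT R) sets R = False.
(NOT P OR R): since R = False, the clause reduces to (NOT P). P = False.
In (P OR NOT V), P is now false; NOT V must hold, so V = False.
In (V OR NOT Q), V is now false; NOT Q must hold, so Q = False.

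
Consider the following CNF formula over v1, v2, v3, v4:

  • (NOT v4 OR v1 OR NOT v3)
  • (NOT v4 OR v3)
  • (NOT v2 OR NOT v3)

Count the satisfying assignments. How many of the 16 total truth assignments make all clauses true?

7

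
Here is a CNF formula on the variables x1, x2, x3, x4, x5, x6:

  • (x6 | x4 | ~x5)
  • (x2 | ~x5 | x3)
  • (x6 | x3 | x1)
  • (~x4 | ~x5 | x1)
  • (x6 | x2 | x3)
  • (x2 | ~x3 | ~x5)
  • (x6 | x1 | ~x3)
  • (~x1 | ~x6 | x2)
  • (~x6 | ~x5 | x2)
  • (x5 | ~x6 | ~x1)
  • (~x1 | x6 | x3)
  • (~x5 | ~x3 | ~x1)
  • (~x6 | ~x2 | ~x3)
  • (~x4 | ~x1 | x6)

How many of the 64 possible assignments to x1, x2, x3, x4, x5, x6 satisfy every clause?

Case analysis on x6 and x1:
  x6=1, x1=1: remaining (x2,x3,x4,x5) ∈ {(1,0,0,1); (1,0,1,1)} — 2.
  x6=1, x1=0: 7 of the 16 assignments to (x2,x3,x4,x5) work.
  x6=0, x1=1: remaining (x2,x3,x4,x5) ∈ {(0,1,0,0); (1,1,0,0)} — 2.
  x6=0, x1=0: a clause becomes empty — 0.
Total: 2 + 7 + 2 + 0 = 11.

11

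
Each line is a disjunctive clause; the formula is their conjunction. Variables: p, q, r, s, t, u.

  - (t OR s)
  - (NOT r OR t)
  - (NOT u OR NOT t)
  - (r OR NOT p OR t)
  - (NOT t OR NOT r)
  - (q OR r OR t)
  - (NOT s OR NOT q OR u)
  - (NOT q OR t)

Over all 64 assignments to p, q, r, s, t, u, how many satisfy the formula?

6

The models are:
  p=0 q=0 r=0 s=0 t=1 u=0
  p=0 q=0 r=0 s=1 t=1 u=0
  p=0 q=1 r=0 s=0 t=1 u=0
  p=1 q=0 r=0 s=0 t=1 u=0
  p=1 q=0 r=0 s=1 t=1 u=0
  p=1 q=1 r=0 s=0 t=1 u=0
That's 6 in total.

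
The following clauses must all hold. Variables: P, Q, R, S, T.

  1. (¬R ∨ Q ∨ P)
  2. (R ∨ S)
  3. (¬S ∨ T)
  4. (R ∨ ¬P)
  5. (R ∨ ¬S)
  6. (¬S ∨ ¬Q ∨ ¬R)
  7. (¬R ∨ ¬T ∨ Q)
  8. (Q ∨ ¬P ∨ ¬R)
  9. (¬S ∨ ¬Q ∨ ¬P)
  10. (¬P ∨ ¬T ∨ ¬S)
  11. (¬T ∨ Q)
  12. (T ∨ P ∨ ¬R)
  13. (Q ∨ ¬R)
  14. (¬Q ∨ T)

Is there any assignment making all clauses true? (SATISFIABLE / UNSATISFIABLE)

SATISFIABLE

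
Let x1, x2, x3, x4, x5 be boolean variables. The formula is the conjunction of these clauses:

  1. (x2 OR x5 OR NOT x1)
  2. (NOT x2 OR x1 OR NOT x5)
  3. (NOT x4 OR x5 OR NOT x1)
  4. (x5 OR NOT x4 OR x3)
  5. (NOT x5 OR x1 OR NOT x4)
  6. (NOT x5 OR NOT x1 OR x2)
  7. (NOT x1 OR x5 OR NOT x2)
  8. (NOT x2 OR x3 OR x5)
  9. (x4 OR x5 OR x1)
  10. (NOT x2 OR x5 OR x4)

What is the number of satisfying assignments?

8

Case analysis on x5 and x1:
  x5=1, x1=1: remaining (x2,x3,x4) ∈ {(1,0,0); (1,0,1); (1,1,0); (1,1,1)} — 4.
  x5=1, x1=0: remaining (x2,x3,x4) ∈ {(0,0,0); (0,1,0)} — 2.
  x5=0, x1=1: a clause becomes empty — 0.
  x5=0, x1=0: remaining (x2,x3,x4) ∈ {(0,1,1); (1,1,1)} — 2.
Total: 4 + 2 + 0 + 2 = 8.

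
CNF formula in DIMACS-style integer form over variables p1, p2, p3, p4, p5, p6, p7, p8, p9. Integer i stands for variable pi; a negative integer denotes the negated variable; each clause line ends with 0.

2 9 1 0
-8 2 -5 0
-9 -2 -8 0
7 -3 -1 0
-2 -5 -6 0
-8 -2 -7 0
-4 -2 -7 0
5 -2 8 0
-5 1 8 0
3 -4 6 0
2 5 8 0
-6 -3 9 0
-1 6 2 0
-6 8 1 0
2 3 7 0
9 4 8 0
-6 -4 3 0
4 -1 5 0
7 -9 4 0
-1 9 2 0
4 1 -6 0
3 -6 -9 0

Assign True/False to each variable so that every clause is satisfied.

p1=F, p2=F, p3=T, p4=T, p5=F, p6=T, p7=T, p8=T, p9=T

Try p1 = False.
Try p2 = False.
  then p9 is forced to True.
Set p3 = True and propagate.
The remaining clauses are satisfied by p4 = True, p5 = False, p6 = True, p7 = True, p8 = True.
Every clause has at least one true literal under this assignment.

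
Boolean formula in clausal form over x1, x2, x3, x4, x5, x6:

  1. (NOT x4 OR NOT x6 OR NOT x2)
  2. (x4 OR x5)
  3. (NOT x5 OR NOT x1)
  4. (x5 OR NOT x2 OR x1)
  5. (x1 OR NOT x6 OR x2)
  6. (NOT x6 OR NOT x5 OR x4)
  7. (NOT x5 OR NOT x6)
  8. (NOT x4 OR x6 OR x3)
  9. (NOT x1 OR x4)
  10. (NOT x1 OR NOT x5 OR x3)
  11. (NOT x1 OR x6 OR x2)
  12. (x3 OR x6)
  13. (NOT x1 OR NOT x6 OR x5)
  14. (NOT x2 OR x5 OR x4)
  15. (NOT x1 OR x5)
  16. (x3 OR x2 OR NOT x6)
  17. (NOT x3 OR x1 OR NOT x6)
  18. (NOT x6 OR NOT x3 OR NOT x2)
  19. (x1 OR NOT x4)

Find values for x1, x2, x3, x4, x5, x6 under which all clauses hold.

x1=F  x2=T  x3=T  x4=F  x5=T  x6=F

Branch on x1: take x1 = False.
  then x4 is forced to False.
  then x5 is forced to True.
  then x6 is forced to False.
  then x3 is forced to True.
x2 is now unconstrained; take x2 = True.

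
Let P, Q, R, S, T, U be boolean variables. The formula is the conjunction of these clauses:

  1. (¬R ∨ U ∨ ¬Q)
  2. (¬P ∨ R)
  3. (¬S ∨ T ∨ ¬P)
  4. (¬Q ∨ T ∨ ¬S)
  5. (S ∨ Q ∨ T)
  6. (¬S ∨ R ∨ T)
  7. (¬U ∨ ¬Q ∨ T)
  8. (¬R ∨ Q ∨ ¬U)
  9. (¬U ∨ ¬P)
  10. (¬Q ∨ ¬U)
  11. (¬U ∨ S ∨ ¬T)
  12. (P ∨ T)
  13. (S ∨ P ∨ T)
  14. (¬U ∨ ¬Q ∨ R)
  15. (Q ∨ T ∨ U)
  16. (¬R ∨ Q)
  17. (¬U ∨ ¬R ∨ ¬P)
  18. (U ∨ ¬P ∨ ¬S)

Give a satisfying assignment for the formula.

P=False, Q=False, R=False, S=True, T=True, U=False

Set P = False and propagate.
  then T is forced to True.
Branch on Q: take Q = False.
  then R is forced to False.
The remaining clauses are satisfied by S = True, U = False.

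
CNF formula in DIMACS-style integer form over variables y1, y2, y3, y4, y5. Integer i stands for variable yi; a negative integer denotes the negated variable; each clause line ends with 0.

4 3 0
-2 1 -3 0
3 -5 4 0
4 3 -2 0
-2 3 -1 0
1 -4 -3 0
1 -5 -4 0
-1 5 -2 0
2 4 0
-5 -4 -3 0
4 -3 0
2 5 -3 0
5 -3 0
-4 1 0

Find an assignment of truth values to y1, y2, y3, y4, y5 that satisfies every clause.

Try y1 = True.
The remaining clauses are satisfied by y2 = False, y3 = False, y4 = True, y5 = False.
Check each clause:
  1. (y4 || y3) — y4 is true.
  2. (!y2 || !y3 || y1) — y1 is true.
  3. (y3 || !y5 || y4) — !y5 is true.
  4. (!y2 || y4 || y3) — y4 is true.
  5. (!y2 || !y1 || y3) — !y2 is true.
  6. (y1 || !y4 || !y3) — y1 is true.
  7. (y1 || !y5 || !y4) — y1 is true.
  8. (!y1 || y5 || !y2) — !y2 is true.
  9. (y2 || y4) — y4 is true.
  10. (!y3 || !y4 || !y5) — !y5 is true.
  11. (y4 || !y3) — y4 is true.
  12. (!y3 || y5 || y2) — !y3 is true.
  13. (!y3 || y5) — !y3 is true.
  14. (!y4 || y1) — y1 is true.

y1=1, y2=0, y3=0, y4=1, y5=0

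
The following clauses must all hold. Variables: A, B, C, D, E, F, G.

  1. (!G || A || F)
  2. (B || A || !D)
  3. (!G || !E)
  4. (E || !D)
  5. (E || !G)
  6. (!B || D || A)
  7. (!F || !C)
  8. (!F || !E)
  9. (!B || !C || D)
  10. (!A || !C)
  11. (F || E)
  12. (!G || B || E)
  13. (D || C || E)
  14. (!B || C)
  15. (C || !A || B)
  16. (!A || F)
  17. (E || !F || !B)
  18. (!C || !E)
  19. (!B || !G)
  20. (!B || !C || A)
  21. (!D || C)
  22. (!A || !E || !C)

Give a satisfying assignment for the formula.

A=False  B=False  C=False  D=False  E=True  F=False  G=False

Pure literal: G appears only negated; assign G = False.
Try A = False.
The remaining clauses are satisfied by B = False, C = False, D = False, E = True, F = False.
Check each clause:
  1. (F || !G || A) — !G is true.
  2. (B || A || !D) — !D is true.
  3. (!G || !E) — !G is true.
  4. (E || !D) — !D is true.
  5. (!G || E) — !G is true.
  6. (A || !B || D) — !B is true.
  7. (!F || !C) — !F is true.
  8. (!E || !F) — !F is true.
  9. (!B || D || !C) — !C is true.
  10. (!C || !A) — !C is true.
  11. (E || F) — E is true.
  12. (E || !G || B) — !G is true.
  13. (D || C || E) — E is true.
  14. (!B || C) — !B is true.
  15. (C || !A || B) — !A is true.
  16. (!A || F) — !A is true.
  17. (!F || !B || E) — !F is true.
  18. (!C || !E) — !C is true.
  19. (!G || !B) — !G is true.
  20. (!B || !C || A) — !C is true.
  21. (!D || C) — !D is true.
  22. (!A || !E || !C) — !C is true.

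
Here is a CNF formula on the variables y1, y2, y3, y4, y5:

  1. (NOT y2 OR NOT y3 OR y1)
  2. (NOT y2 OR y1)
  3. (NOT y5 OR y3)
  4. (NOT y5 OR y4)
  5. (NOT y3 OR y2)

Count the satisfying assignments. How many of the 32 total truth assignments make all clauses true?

9

Case analysis on y2 and y3:
  y2=1, y3=1: remaining (y1,y4,y5) ∈ {(1,0,0); (1,1,0); (1,1,1)} — 3.
  y2=1, y3=0: remaining (y1,y4,y5) ∈ {(1,0,0); (1,1,0)} — 2.
  y2=0, y3=1: a clause becomes empty — 0.
  y2=0, y3=0: remaining (y1,y4,y5) ∈ {(0,0,0); (0,1,0); (1,0,0); (1,1,0)} — 4.
Total: 3 + 2 + 0 + 4 = 9.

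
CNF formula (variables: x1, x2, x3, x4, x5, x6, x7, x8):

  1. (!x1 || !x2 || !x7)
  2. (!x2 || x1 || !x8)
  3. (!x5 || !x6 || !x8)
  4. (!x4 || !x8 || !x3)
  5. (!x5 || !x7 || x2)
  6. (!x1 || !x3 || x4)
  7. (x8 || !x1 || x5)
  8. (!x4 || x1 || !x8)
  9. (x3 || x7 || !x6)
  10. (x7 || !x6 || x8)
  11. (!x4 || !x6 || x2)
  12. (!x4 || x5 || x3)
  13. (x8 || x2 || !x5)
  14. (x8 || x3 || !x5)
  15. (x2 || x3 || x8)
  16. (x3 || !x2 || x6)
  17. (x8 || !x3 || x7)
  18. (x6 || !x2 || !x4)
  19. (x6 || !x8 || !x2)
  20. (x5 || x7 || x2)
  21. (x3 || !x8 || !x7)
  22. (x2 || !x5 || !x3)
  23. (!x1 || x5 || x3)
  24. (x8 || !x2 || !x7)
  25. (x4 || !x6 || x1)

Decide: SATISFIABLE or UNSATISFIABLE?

SATISFIABLE

Set x1 = True and propagate.
Branch on x2: take x2 = False.
Set x3 = False and propagate.
  then x8 is forced to True.
  then x7 is forced to False.
  then x6 is forced to False.
  then x5 is forced to True.
x4 is now unconstrained; take x4 = True.
Every clause has at least one true literal under this assignment.
So x1=1, x2=0, x3=0, x4=1, x5=1, x6=0, x7=0, x8=1 is a satisfying assignment.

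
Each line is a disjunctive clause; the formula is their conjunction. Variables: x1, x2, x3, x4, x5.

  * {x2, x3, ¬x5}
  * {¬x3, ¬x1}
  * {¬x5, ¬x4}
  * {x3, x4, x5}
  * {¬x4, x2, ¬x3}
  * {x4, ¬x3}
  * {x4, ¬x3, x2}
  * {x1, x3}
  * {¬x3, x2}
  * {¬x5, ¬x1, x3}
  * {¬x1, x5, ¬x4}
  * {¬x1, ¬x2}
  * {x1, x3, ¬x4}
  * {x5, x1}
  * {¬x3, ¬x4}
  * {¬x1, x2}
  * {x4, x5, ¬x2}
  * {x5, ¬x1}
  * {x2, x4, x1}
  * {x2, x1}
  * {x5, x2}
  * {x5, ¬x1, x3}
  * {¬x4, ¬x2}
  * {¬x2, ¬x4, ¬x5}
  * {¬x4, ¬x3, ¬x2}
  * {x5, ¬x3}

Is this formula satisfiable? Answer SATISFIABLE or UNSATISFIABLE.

x3 = True:
  propagation gives x1=False, x4=True; an empty clause results — contradiction.
x3 = False:
  propagation gives x1=True, x5=False; an empty clause results — contradiction.
Every branch closes, so no satisfying assignment exists.

UNSATISFIABLE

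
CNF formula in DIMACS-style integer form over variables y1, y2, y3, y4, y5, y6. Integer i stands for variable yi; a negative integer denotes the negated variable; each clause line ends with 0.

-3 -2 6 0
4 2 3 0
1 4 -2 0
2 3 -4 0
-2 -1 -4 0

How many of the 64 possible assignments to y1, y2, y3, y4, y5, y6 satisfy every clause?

Split on y2, then y4.
  y2=T, y4=T: y5 free; 3 ways for (y1,y3,y6) × 2^1 = 6.
  y2=T, y4=F: y5 free; 3 ways for (y1,y3,y6) × 2^1 = 6.
  y2=F, y4=T: forces y3=T; y1, y5, y6 free → 2^3 = 8.
  y2=F, y4=F: forces y3=T; y1, y5, y6 free → 2^3 = 8.
Total: 6 + 6 + 8 + 8 = 28.

28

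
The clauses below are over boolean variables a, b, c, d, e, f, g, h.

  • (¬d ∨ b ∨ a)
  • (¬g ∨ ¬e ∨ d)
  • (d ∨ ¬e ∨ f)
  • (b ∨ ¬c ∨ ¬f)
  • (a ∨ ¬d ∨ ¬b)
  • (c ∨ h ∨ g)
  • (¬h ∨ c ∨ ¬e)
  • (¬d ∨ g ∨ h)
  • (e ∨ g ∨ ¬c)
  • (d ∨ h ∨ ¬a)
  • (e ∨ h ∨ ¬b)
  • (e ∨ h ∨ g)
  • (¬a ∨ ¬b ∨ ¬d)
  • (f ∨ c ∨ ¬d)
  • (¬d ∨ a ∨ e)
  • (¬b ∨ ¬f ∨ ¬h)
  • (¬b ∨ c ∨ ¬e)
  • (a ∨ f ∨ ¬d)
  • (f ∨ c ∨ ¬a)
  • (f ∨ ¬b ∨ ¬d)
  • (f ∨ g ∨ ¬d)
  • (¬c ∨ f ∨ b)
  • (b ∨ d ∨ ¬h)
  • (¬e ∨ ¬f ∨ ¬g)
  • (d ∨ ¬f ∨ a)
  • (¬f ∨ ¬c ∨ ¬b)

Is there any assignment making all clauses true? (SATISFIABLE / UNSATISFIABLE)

Try a = True.
Branch on b: take b = False.
The remaining clauses are satisfied by c = False, d = True, e = False, f = True, g = True, h = True.
So a=True, b=False, c=False, d=True, e=False, f=True, g=True, h=True is a satisfying assignment.

SATISFIABLE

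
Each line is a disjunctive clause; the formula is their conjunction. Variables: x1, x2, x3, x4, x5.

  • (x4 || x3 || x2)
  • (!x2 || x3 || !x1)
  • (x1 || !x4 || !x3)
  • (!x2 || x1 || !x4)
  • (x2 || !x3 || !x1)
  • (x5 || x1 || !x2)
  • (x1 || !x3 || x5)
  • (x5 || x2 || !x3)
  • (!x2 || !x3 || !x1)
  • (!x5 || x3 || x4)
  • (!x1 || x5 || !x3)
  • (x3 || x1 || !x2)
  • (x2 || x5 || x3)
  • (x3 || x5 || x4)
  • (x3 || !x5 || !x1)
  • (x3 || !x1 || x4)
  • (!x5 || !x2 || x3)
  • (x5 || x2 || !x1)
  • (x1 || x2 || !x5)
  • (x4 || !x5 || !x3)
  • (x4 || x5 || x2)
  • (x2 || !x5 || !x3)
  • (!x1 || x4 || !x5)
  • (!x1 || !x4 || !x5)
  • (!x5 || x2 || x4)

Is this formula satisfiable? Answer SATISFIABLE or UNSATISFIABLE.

UNSATISFIABLE

x3 = True:
  x5 = True:
    propagation gives x4=True, x1=True; an empty clause results — contradiction.
  x5 = False:
    propagation gives x1=True; an empty clause results — contradiction.
x3 = False:
  x5 = True:
    propagation gives x4=True, x1=False, x2=False; an empty clause results — contradiction.
  x5 = False:
    propagation gives x2=True, x1=False; an empty clause results — contradiction.
Every branch closes, so no satisfying assignment exists.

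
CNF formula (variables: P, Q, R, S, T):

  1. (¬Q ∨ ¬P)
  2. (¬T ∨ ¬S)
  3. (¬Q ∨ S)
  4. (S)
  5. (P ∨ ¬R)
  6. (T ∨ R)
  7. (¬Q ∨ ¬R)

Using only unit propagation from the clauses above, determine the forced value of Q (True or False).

False

Unit clause (S) sets S = True.
(¬T ∨ ¬S) with S = True leaves only ¬T, so T = False.
In (R ∨ T), T is now false; R must hold, so R = True.
From (P ∨ ¬R) and R = True: P = True.
From (¬P ∨ ¬Q) and P = True: Q = False.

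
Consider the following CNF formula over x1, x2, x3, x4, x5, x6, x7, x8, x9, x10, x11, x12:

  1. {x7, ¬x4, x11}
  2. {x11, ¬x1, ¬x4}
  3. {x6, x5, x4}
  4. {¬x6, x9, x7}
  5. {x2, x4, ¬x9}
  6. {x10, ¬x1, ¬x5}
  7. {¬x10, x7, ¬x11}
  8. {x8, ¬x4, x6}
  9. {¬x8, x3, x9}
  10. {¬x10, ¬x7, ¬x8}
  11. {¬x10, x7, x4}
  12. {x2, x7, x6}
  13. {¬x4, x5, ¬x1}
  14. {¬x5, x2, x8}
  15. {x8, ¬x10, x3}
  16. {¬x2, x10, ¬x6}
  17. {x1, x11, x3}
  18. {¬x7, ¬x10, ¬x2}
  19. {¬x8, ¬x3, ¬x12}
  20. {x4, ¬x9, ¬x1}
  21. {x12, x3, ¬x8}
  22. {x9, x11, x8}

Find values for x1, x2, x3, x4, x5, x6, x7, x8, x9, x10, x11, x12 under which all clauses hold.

x1=False  x2=True  x3=True  x4=False  x5=True  x6=False  x7=False  x8=False  x9=False  x10=False  x11=True  x12=False

Set x1 = False and propagate.
For the remaining variables, x2 = True, x3 = True, x4 = False, x5 = True, x6 = False, x7 = False, x8 = False, x9 = False, x10 = False, x11 = True, x12 = False works.
Check each clause:
  1. {¬x4, x11, x7} — x11 is true.
  2. {x11, ¬x4, ¬x1} — x11 is true.
  3. {x4, x6, x5} — x5 is true.
  4. {x9, ¬x6, x7} — ¬x6 is true.
  5. {¬x9, x2, x4} — x2 is true.
  6. {¬x5, x10, ¬x1} — ¬x1 is true.
  7. {x7, ¬x10, ¬x11} — ¬x10 is true.
  8. {x8, x6, ¬x4} — ¬x4 is true.
  9. {¬x8, x3, x9} — ¬x8 is true.
  10. {¬x7, ¬x10, ¬x8} — ¬x8 is true.
  11. {x4, ¬x10, x7} — ¬x10 is true.
  12. {x7, x6, x2} — x2 is true.
  13. {¬x4, x5, ¬x1} — ¬x4 is true.
  14. {x8, ¬x5, x2} — x2 is true.
  15. {x3, x8, ¬x10} — x3 is true.
  16. {x10, ¬x6, ¬x2} — ¬x6 is true.
  17. {x3, x11, x1} — x11 is true.
  18. {¬x2, ¬x7, ¬x10} — ¬x7 is true.
  19. {¬x12, ¬x3, ¬x8} — ¬x8 is true.
  20. {¬x9, ¬x1, x4} — ¬x1 is true.
  21. {x12, ¬x8, x3} — ¬x8 is true.
  22. {x8, x11, x9} — x11 is true.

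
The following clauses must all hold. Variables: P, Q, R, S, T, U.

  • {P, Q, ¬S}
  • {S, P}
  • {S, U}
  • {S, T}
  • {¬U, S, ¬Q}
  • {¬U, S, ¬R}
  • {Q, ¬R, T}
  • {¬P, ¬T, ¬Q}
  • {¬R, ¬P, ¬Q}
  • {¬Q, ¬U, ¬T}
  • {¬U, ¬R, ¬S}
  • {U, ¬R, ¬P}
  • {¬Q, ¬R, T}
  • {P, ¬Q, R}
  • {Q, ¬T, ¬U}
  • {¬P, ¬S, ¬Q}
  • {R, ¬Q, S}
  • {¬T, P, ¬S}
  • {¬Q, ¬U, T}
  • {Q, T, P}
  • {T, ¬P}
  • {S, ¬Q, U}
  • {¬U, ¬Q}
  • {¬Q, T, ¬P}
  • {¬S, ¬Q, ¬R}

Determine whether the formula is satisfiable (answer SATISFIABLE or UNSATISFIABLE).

Try P = True.
  then T is forced to True.
  then Q is forced to False.
  then U is forced to False.
  then S is forced to True.
  then R is forced to False.
So P=T, Q=F, R=F, S=T, T=T, U=F is a satisfying assignment.

SATISFIABLE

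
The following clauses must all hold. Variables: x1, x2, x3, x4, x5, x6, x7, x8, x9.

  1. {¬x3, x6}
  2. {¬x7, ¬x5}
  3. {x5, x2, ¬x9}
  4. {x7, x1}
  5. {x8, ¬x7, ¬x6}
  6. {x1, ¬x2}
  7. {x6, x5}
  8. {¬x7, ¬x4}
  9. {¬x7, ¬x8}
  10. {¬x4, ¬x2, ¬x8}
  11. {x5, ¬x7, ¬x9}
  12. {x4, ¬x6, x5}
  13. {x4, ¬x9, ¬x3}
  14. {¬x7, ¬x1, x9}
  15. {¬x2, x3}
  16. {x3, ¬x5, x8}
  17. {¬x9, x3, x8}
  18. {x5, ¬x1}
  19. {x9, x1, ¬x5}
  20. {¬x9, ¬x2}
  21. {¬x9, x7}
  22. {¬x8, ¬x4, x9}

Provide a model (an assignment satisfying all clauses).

x1=True, x2=False, x3=False, x4=False, x5=True, x6=True, x7=False, x8=True, x9=False

Branch on x1: take x1 = True.
  then x5 is forced to True.
  then x7 is forced to False.
  then x9 is forced to False.
Branch on x2: take x2 = False.
For the remaining variables, x3 = False, x4 = False, x6 = True, x8 = True works.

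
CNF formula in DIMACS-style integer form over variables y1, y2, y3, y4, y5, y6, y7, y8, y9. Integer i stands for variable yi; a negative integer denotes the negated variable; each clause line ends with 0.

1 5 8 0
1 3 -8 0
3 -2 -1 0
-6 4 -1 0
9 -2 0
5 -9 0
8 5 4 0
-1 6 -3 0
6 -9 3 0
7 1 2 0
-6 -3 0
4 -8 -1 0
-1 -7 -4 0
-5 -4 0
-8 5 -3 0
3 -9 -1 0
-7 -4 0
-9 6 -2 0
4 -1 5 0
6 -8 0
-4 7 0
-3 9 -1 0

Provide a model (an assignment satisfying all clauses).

y1=False  y2=False  y3=False  y4=False  y5=True  y6=True  y7=True  y8=False  y9=False

Check each clause:
  1. (y1 ∨ y8 ∨ y5) — y5 is true.
  2. (y1 ∨ ¬y8 ∨ y3) — ¬y8 is true.
  3. (y3 ∨ ¬y1 ∨ ¬y2) — ¬y2 is true.
  4. (¬y1 ∨ ¬y6 ∨ y4) — ¬y1 is true.
  5. (¬y2 ∨ y9) — ¬y2 is true.
  6. (y5 ∨ ¬y9) — y5 is true.
  7. (y4 ∨ y5 ∨ y8) — y5 is true.
  8. (¬y3 ∨ ¬y1 ∨ y6) — ¬y3 is true.
  9. (y6 ∨ ¬y9 ∨ y3) — y6 is true.
  10. (y7 ∨ y1 ∨ y2) — y7 is true.
  11. (¬y6 ∨ ¬y3) — ¬y3 is true.
  12. (¬y8 ∨ y4 ∨ ¬y1) — ¬y8 is true.
  13. (¬y4 ∨ ¬y1 ∨ ¬y7) — ¬y4 is true.
  14. (¬y4 ∨ ¬y5) — ¬y4 is true.
  15. (y5 ∨ ¬y3 ∨ ¬y8) — ¬y8 is true.
  16. (¬y1 ∨ ¬y9 ∨ y3) — ¬y1 is true.
  17. (¬y7 ∨ ¬y4) — ¬y4 is true.
  18. (¬y9 ∨ ¬y2 ∨ y6) — ¬y2 is true.
  19. (¬y1 ∨ y5 ∨ y4) — y5 is true.
  20. (¬y8 ∨ y6) — ¬y8 is true.
  21. (¬y4 ∨ y7) — ¬y4 is true.
  22. (y9 ∨ ¬y3 ∨ ¬y1) — ¬y3 is true.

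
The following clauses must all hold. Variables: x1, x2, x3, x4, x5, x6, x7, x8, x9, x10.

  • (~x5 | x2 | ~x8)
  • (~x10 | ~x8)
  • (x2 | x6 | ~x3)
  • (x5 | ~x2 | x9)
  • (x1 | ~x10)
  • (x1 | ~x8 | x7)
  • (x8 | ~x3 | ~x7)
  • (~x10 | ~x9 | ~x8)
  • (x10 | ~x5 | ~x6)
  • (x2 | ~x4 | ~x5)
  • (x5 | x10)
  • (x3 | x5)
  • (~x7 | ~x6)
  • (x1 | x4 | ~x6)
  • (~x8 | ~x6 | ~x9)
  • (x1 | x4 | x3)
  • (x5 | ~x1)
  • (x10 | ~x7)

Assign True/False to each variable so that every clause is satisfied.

x1=False, x2=True, x3=True, x4=True, x5=True, x6=False, x7=False, x8=False, x9=True, x10=False

Try x1 = False.
  then x10 is forced to False.
  then x5 is forced to True.
  then x6 is forced to False.
  then x7 is forced to False.
  then x8 is forced to False.
Set x2 = True and propagate.
For the remaining variables, x3 = True, x4 = True, x9 = True works.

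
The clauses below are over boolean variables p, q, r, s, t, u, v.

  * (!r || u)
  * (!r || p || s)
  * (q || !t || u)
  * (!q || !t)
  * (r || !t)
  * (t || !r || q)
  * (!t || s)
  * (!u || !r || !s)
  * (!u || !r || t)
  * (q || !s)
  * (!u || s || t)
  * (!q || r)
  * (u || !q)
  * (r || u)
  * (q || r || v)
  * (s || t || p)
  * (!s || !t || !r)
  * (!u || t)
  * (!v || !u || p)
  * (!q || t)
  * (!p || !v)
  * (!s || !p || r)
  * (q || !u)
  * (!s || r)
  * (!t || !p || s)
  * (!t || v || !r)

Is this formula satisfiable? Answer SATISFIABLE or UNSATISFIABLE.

r = True:
  propagation gives u=True, s=False, p=True, t=False; an empty clause results — contradiction.
r = False:
  propagation gives t=False, q=False, s=False, u=False; an empty clause results — contradiction.
Every branch closes, so no satisfying assignment exists.

UNSATISFIABLE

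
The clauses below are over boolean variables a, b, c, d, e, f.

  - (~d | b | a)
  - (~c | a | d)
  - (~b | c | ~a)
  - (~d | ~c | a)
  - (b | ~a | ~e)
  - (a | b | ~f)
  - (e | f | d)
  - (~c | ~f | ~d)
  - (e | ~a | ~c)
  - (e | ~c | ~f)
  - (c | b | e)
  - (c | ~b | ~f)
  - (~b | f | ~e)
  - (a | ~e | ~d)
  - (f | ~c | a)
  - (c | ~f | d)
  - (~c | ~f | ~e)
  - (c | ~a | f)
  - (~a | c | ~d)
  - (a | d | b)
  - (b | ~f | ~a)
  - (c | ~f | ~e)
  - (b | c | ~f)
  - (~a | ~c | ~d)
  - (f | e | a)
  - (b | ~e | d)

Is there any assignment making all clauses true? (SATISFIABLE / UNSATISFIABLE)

UNSATISFIABLE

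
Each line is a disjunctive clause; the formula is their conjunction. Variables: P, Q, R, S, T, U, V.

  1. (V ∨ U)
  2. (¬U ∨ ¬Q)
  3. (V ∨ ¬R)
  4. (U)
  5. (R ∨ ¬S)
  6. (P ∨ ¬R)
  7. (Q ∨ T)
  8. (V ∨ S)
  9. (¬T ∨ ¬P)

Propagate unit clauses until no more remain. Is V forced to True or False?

True

Unit clause (U) sets U = True.
(¬U ∨ ¬Q): since U = True, the clause reduces to (¬Q). Q = False.
(T ∨ Q) with Q = False leaves only T, so T = True.
(¬T ∨ ¬P) with T = True leaves only ¬P, so P = False.
From (¬R ∨ P) and P = False: R = False.
(R ∨ ¬S): since R = False, the clause reduces to (¬S). S = False.
(V ∨ S): since S = False, the clause reduces to (V). V = True.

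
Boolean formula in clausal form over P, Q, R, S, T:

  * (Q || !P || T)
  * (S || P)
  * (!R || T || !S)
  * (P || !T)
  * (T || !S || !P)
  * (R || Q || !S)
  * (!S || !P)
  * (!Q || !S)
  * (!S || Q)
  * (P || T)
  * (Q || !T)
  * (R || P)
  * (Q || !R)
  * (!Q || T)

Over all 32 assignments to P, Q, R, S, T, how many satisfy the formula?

The models are:
  P=T Q=T R=F S=F T=T
  P=T Q=T R=T S=F T=T
Count: 2.

2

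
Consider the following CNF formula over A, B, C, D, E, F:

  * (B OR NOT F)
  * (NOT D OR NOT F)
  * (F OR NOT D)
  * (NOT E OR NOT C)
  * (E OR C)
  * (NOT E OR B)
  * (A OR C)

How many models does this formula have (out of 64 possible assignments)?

8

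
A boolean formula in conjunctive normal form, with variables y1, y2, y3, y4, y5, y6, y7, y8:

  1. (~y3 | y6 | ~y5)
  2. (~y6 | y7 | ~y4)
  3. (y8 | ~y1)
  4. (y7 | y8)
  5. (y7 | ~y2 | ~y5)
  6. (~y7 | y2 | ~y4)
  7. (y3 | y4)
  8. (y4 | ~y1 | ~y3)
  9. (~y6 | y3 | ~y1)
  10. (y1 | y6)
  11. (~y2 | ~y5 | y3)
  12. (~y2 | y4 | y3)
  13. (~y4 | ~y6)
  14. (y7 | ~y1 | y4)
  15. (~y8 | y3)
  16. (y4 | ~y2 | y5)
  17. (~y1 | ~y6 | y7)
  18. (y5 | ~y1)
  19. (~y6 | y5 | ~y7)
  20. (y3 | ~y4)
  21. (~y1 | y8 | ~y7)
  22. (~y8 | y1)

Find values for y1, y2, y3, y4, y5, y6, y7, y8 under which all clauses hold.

Try y1 = False.
  then y6 is forced to True.
  then y4 is forced to False.
  then y3 is forced to True.
  then y8 is forced to False.
  then y7 is forced to True.
  then y5 is forced to True.
y2 is now unconstrained; take y2 = False.
Every clause has at least one true literal under this assignment.

y1 = False  y2 = False  y3 = True  y4 = False  y5 = True  y6 = True  y7 = True  y8 = False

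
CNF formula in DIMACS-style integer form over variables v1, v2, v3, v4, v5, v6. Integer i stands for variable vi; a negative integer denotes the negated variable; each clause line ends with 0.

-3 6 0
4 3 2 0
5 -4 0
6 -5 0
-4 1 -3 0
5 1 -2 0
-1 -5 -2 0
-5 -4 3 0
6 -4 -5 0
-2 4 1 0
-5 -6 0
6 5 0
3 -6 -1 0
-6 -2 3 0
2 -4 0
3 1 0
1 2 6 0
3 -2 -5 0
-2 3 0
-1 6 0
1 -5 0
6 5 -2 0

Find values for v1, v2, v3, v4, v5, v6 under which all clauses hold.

Branch on v1: take v1 = True.
  then v6 is forced to True.
  then v5 is forced to False.
  then v4 is forced to False.
  then v3 is forced to True.
v2 is now unconstrained; take v2 = False.
Every clause has at least one true literal under this assignment.

v1=T, v2=F, v3=T, v4=F, v5=F, v6=T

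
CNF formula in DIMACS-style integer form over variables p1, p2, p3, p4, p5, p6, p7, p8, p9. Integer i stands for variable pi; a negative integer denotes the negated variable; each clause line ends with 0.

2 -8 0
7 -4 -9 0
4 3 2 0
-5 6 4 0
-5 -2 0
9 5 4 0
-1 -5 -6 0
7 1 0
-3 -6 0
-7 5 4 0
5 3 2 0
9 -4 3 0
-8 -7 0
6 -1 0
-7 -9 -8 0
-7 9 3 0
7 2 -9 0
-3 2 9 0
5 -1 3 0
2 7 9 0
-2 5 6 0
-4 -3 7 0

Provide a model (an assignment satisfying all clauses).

p1 = False, p2 = False, p3 = False, p4 = True, p5 = True, p6 = False, p7 = True, p8 = False, p9 = True

Check each clause:
  1. (~p8 | p2) — ~p8 is true.
  2. (~p9 | p7 | ~p4) — p7 is true.
  3. (p2 | p4 | p3) — p4 is true.
  4. (~p5 | p4 | p6) — p4 is true.
  5. (~p2 | ~p5) — ~p2 is true.
  6. (p4 | p9 | p5) — p9 is true.
  7. (~p5 | ~p1 | ~p6) — ~p6 is true.
  8. (p7 | p1) — p7 is true.
  9. (~p6 | ~p3) — ~p6 is true.
  10. (~p7 | p5 | p4) — p4 is true.
  11. (p3 | p2 | p5) — p5 is true.
  12. (p9 | ~p4 | p3) — p9 is true.
  13. (~p8 | ~p7) — ~p8 is true.
  14. (p6 | ~p1) — ~p1 is true.
  15. (~p8 | ~p7 | ~p9) — ~p8 is true.
  16. (p9 | p3 | ~p7) — p9 is true.
  17. (~p9 | p7 | p2) — p7 is true.
  18. (p9 | p2 | ~p3) — p9 is true.
  19. (p5 | p3 | ~p1) — p5 is true.
  20. (p9 | p7 | p2) — p9 is true.
  21. (p5 | ~p2 | p6) — p5 is true.
  22. (~p3 | ~p4 | p7) — ~p3 is true.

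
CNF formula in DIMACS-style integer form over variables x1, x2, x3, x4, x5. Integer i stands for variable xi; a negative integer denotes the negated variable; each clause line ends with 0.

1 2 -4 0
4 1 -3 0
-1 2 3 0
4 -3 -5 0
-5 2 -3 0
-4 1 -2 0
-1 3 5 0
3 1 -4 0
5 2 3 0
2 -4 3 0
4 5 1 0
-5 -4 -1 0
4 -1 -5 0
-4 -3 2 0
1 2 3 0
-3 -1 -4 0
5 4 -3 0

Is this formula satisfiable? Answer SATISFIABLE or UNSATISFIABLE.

SATISFIABLE

Try x1 = False.
For the remaining variables, x2 = True, x3 = False, x4 = False, x5 = True works.
Every clause has at least one true literal under this assignment.
So x1=False, x2=True, x3=False, x4=False, x5=True is a satisfying assignment.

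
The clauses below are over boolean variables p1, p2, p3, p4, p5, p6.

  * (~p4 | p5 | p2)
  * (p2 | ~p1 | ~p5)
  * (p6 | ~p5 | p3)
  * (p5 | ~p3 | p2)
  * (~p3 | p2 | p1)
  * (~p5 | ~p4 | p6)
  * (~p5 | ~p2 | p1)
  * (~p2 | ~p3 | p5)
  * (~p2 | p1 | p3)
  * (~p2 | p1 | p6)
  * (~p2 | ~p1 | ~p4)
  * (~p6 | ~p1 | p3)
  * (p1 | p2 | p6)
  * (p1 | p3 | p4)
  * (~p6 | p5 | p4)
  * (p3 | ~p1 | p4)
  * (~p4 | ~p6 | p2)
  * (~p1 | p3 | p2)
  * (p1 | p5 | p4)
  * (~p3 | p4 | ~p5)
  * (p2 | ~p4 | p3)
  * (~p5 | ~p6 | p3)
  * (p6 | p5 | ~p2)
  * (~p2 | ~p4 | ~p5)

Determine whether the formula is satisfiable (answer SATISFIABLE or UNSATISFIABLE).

UNSATISFIABLE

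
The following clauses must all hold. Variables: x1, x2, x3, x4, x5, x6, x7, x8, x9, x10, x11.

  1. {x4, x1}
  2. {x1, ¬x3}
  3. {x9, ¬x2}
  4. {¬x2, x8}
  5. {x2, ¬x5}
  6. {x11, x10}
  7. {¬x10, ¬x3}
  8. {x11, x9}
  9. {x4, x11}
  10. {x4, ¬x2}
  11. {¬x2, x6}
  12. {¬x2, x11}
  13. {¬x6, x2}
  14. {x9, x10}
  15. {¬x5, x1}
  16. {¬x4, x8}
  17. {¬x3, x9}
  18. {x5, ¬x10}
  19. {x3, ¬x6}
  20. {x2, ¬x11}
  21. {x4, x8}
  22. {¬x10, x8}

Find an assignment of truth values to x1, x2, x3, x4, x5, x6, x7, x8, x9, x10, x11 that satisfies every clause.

x1=T, x2=T, x3=T, x4=T, x5=T, x6=T, x7=F, x8=T, x9=T, x10=F, x11=T

x1 occurs only positively in the remaining clauses — set x1 = True.
Pure literal: x8 appears only positively; assign x8 = True.
Branch on x2: take x2 = True.
  then x9 is forced to True.
  then x4 is forced to True.
  then x6 is forced to True.
  then x11 is forced to True.
  then x3 is forced to True.
  then x10 is forced to False.
x5, x7 are now unconstrained; take x5 = True, x7 = False.
Every clause has at least one true literal under this assignment.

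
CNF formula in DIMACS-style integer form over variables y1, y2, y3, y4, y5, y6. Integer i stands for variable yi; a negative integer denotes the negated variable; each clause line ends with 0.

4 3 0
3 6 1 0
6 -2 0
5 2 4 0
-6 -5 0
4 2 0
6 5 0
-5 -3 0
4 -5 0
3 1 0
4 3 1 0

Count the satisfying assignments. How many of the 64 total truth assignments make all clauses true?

Case analysis on y3 and y4:
  y3=T, y4=T: remaining (y1,y2,y5,y6) ∈ {(F,F,F,T); (F,T,F,T); (T,F,F,T); (T,T,F,T)} — 4.
  y3=T, y4=F: remaining (y1,y2,y5,y6) ∈ {(F,T,F,T); (T,T,F,T)} — 2.
  y3=F, y4=T: remaining (y1,y2,y5,y6) ∈ {(T,F,F,T); (T,F,T,F); (T,T,F,T)} — 3.
  y3=F, y4=F: a clause becomes empty — 0.
Total: 4 + 2 + 3 + 0 = 9.

9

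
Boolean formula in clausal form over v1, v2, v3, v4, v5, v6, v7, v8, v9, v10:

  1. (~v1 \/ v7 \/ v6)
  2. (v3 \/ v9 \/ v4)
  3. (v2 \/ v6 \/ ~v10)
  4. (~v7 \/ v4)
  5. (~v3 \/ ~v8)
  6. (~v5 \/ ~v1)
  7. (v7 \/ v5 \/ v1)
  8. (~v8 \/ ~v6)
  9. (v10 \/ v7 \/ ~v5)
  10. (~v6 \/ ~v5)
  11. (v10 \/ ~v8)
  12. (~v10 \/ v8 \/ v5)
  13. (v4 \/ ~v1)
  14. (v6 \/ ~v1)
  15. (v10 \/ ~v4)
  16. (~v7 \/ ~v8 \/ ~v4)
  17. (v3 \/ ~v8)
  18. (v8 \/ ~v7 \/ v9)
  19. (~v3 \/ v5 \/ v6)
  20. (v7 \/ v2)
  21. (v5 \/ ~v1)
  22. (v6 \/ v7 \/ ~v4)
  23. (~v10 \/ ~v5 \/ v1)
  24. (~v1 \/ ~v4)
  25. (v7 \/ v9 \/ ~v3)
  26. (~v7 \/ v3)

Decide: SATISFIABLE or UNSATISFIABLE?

v7 = True:
  propagation gives v4=True, v10=True, v8=False, v5=True; an empty clause results — contradiction.
v7 = False:
  v1 = True:
    propagation gives v6=True, v5=False; an empty clause results — contradiction.
  v1 = False:
    propagation gives v5=True, v10=True; an empty clause results — contradiction.
Every branch closes, so no satisfying assignment exists.

UNSATISFIABLE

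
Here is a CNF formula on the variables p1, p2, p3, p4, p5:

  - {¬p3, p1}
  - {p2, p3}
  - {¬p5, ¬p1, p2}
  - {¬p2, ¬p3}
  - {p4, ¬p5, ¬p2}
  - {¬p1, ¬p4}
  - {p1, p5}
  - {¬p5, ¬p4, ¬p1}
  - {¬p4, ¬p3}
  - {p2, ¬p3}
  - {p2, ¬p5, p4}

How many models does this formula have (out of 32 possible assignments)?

Satisfying assignments:
  p1=F p2=T p3=F p4=T p5=T
  p1=T p2=T p3=F p4=F p5=F
That's 2 in total.

2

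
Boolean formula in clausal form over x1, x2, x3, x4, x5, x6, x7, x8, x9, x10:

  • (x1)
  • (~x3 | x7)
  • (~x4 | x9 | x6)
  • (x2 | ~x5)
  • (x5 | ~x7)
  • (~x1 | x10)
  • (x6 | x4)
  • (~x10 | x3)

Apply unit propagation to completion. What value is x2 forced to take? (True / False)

True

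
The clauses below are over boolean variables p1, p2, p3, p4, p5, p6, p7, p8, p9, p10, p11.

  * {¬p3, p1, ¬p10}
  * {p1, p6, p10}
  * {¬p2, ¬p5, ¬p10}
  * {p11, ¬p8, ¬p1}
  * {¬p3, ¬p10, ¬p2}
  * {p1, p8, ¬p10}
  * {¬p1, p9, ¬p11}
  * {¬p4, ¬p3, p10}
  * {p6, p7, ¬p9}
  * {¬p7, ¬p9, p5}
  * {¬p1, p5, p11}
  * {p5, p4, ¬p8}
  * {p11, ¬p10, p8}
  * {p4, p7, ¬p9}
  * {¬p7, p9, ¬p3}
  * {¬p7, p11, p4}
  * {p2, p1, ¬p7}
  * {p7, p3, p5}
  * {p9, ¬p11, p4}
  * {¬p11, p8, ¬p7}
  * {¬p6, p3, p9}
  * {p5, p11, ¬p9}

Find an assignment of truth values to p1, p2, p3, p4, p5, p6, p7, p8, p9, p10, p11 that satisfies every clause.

Try p1 = False.
For the remaining variables, p2 = True, p3 = True, p4 = False, p5 = False, p6 = True, p7 = False, p8 = False, p9 = False, p10 = False, p11 = False works.

p1 = 0, p2 = 1, p3 = 1, p4 = 0, p5 = 0, p6 = 1, p7 = 0, p8 = 0, p9 = 0, p10 = 0, p11 = 0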